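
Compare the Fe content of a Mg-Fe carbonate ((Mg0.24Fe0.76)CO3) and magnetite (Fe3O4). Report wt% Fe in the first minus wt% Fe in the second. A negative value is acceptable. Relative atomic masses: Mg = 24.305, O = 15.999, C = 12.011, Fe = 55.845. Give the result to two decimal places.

-33.16 percentage points

First mineral: 42.442 g Fe in 108.283 g formula = 39.20 wt% Fe.
Second mineral: 167.535 g Fe in 231.531 g formula = 72.36 wt% Fe.
39.20% − 72.36% gives a difference of -33.16 percentage points.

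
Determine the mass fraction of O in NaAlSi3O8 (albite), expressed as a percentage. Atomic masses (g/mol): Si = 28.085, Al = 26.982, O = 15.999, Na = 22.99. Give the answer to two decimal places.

48.81 wt%

M(NaAlSi3O8) = 262.219 g/mol.
O contributes 8 × 15.999 = 127.992 g per mole.
127.992/262.219 = 0.4881 → 48.81%.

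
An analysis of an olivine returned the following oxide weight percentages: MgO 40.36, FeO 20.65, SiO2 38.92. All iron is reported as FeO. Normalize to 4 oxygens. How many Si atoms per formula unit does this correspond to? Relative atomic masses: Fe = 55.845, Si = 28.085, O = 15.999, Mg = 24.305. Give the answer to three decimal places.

1.003 Si apfu

40.36 wt% MgO ÷ 40.304 g/mol = 1.00139 mol, giving 1.00139 Mg and 1.00139 O.
20.65 wt% FeO ÷ 71.844 g/mol = 0.28743 mol, giving 0.28743 Fe and 0.28743 O.
38.92 wt% SiO2 ÷ 60.083 g/mol = 0.64777 mol, giving 0.64777 Si and 1.29554 O.
Oxygen sums to 2.58436; scaling by 4/2.58436 = 1.54777 puts the formula on 4 O.
Si: 0.64777 × 1.54777 = 1.003 atoms per formula unit.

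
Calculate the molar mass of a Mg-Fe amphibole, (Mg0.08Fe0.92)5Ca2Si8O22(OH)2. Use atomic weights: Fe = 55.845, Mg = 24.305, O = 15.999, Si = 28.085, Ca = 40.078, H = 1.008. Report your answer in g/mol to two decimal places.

M = 0.40×24.305 + 4.60×55.845 + 2×40.078 + 8×28.085 + 24×15.999 + 2×1.008

957.44 g/mol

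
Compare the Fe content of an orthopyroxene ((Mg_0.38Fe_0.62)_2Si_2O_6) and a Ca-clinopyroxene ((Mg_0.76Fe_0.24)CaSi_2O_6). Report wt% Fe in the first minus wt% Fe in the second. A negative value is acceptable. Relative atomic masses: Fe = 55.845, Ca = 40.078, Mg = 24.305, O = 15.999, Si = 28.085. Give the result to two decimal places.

22.89 percentage points

Fe in (Mg_0.38Fe_0.62)_2Si_2O_6: molar mass 239.884 g/mol; 1.24×55.845 = 69.248 g → 28.87 wt%.
Fe in (Mg_0.76Fe_0.24)CaSi_2O_6: molar mass 224.117 g/mol; 0.24×55.845 = 13.403 g → 5.98 wt%.
Difference = 28.87 − 5.98 = 22.89 percentage points.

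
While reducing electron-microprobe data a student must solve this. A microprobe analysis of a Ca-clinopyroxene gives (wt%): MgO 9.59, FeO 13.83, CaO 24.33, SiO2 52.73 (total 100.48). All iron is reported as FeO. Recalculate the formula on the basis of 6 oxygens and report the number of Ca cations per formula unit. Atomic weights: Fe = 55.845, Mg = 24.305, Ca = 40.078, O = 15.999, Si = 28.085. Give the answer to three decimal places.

MgO: 9.59/40.304 = 0.23794 mol → 0.23794 mol Mg, 0.23794 mol O.
FeO: 13.83/71.844 = 0.19250 mol → 0.19250 mol Fe, 0.19250 mol O.
CaO: 24.33/56.077 = 0.43387 mol → 0.43387 mol Ca, 0.43387 mol O.
SiO2: 52.73/60.083 = 0.87762 mol → 0.87762 mol Si, 1.75524 mol O.
Total oxygen = 2.61955 mol. Normalization factor = 6/2.61955 = 2.29047.
Ca per 6 O = 0.43387 × 2.29047 = 0.994.

0.994 Ca apfu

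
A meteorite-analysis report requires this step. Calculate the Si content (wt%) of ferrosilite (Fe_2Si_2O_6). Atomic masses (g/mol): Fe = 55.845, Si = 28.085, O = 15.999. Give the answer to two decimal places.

21.29 wt%

Molar mass of Fe_2Si_2O_6: 2·55.845 + 2·28.085 + 6·15.999 = 263.854 g/mol.
Mass of Si per formula unit: 2 × 28.085 = 56.170 g.
Weight fraction Si = 56.170 / 263.854 = 0.2129.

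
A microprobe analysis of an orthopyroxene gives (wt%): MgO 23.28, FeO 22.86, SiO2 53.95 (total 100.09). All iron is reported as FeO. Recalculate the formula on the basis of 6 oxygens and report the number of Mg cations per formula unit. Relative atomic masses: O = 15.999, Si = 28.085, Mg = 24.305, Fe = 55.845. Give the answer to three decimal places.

MgO (M=40.304): mol = 0.57761; Mg = 0.57761, O = 0.57761.
FeO (M=71.844): mol = 0.31819; Fe = 0.31819, O = 0.31819.
SiO2 (M=60.083): mol = 0.89792; Si = 0.89792, O = 1.79584.
ΣO = 2.69164; factor = 6/ΣO = 2.22912.
Mg apfu = 0.57761 × 2.22912 = 1.288.

1.288 Mg apfu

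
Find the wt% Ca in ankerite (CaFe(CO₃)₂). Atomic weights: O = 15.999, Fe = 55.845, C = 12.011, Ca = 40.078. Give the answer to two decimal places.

Molar mass of CaFe(CO₃)₂: 1*40.078 + 1*55.845 + 2*12.011 + 6*15.999 = 215.939 g/mol.
Mass of Ca per formula unit: 1 × 40.078 = 40.078 g.
Weight fraction Ca = 40.078 / 215.939 = 0.1856.

18.56 weight percent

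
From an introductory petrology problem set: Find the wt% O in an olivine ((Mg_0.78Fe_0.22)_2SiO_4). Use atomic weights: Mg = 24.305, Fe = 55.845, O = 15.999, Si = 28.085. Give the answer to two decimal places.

41.40 mass %

Formula mass = 1.56×24.305 + 0.44×55.845 + 1×28.085 + 4×15.999 = 154.569 g/mol, of which 63.996 g is O.
So O makes up 63.996/154.569 = 0.4140 of the mass, i.e. 41.40%.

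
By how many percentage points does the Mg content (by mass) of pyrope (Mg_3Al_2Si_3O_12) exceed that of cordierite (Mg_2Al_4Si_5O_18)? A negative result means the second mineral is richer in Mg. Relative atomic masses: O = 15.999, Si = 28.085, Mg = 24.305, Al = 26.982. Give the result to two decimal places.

9.78 percentage points

M(Mg_3Al_2Si_3O_12) = 403.122 g/mol, so wt% Mg = 72.915/403.122 × 100 = 18.09%.
M(Mg_2Al_4Si_5O_18) = 584.945 g/mol, so wt% Mg = 48.610/584.945 × 100 = 8.31%.
18.09 − 8.31 = 9.78 pp.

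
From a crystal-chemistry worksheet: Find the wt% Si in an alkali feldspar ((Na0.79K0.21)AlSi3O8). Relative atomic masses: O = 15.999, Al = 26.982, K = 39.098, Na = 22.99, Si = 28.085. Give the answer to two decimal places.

M((Na0.79K0.21)AlSi3O8) = 265.602 g/mol.
Si contributes 3 × 28.085 = 84.255 g per mole.
84.255/265.602 = 0.3172 → 31.72%.

31.72 weight percent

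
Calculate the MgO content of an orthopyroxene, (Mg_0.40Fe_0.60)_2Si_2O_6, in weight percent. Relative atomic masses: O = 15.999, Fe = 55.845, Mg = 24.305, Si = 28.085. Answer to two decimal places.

Molar mass of (Mg_0.40Fe_0.60)_2Si_2O_6 = 0.80*24.305 + 1.20*55.845 + 2*28.085 + 6*15.999 = 238.622 g/mol.
Each formula unit contains 0.80 Mg, equivalent to 0.80/1 = 0.8000 mol MgO.
M(MgO) = 1×24.305 + 1×15.999 = 40.304 g/mol.
Mass of MgO per formula unit = 0.8000 × 40.304 = 32.243 g.
MgO wt% = 32.243 / 238.622 × 100 = 13.51%.

13.51 wt%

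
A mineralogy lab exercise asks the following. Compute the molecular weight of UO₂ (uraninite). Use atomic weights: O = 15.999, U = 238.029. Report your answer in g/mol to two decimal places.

270.03 g/mol

U: 1 × 238.029 = 238.0290
O: 2 × 15.999 = 31.9980
Summing the contributions gives the formula mass.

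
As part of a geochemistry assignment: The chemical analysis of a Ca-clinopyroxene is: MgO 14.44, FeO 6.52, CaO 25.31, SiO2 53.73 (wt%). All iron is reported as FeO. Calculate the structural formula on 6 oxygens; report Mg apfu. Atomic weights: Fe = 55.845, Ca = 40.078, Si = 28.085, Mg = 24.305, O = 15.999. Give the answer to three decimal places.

14.44 wt% MgO ÷ 40.304 g/mol = 0.35828 mol, giving 0.35828 Mg and 0.35828 O.
6.52 wt% FeO ÷ 71.844 g/mol = 0.09075 mol, giving 0.09075 Fe and 0.09075 O.
25.31 wt% CaO ÷ 56.077 g/mol = 0.45134 mol, giving 0.45134 Ca and 0.45134 O.
53.73 wt% SiO2 ÷ 60.083 g/mol = 0.89426 mol, giving 0.89426 Si and 1.78852 O.
Oxygen sums to 2.68889; scaling by 6/2.68889 = 2.23140 puts the formula on 6 O.
Mg: 0.35828 × 2.23140 = 0.799 atoms per formula unit.

0.799 Mg apfu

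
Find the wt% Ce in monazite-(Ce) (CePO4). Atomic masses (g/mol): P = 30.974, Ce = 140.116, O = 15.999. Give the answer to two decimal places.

59.60 wt%

Molar mass of CePO4: 1*140.116 + 1*30.974 + 4*15.999 = 235.086 g/mol.
Mass of Ce per formula unit: 1 × 140.116 = 140.116 g.
Weight fraction Ce = 140.116 / 235.086 = 0.5960.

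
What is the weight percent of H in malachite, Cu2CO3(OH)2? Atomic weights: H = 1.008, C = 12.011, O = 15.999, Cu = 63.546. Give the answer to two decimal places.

0.91 weight percent

Molar mass of Cu2CO3(OH)2: 2*63.546 + 1*12.011 + 5*15.999 + 2*1.008 = 221.114 g/mol.
Mass of H per formula unit: 2 × 1.008 = 2.016 g.
Weight fraction H = 2.016 / 221.114 = 0.0091.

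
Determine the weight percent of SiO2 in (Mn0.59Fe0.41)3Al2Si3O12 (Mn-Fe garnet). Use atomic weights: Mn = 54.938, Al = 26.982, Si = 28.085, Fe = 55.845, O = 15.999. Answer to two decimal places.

Molar mass of (Mn0.59Fe0.41)3Al2Si3O12 = 1.77*54.938 + 1.23*55.845 + 2*26.982 + 3*28.085 + 12*15.999 = 496.137 g/mol.
Each formula unit contains 3 Si, equivalent to 3/1 = 3.0000 mol SiO2.
M(SiO2) = 1×28.085 + 2×15.999 = 60.083 g/mol.
Mass of SiO2 per formula unit = 3.0000 × 60.083 = 180.249 g.
SiO2 wt% = 180.249 / 496.137 × 100 = 36.33%.

36.33 wt%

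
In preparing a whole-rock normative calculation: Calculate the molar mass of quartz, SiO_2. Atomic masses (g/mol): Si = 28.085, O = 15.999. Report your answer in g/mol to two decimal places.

60.08 g/mol

Si: 1 × 28.085 = 28.0850
O: 2 × 15.999 = 31.9980
Summing the contributions gives the formula mass.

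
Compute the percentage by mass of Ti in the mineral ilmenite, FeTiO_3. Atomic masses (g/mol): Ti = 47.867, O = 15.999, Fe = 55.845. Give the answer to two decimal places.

31.55 weight percent

Molar mass of FeTiO_3: 1×55.845 + 1×47.867 + 3×15.999 = 151.709 g/mol.
Mass of Ti per formula unit: 1 × 47.867 = 47.867 g.
Weight fraction Ti = 47.867 / 151.709 = 0.3155.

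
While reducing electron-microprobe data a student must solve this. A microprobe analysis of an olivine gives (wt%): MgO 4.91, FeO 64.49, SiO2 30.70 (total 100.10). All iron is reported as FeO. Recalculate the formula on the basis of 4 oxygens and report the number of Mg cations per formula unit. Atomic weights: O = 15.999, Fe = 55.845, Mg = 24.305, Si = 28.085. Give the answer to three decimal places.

0.239 Mg apfu

MgO (M=40.304): mol = 0.12182; Mg = 0.12182, O = 0.12182.
FeO (M=71.844): mol = 0.89764; Fe = 0.89764, O = 0.89764.
SiO2 (M=60.083): mol = 0.51096; Si = 0.51096, O = 1.02192.
ΣO = 2.04138; factor = 4/ΣO = 1.95946.
Mg apfu = 0.12182 × 1.95946 = 0.239.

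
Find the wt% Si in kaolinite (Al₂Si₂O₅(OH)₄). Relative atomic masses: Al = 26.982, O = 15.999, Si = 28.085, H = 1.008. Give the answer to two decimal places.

21.76 mass %

Formula mass = 2·26.982 + 2·28.085 + 9·15.999 + 4·1.008 = 258.157 g/mol, of which 56.170 g is Si.
So Si makes up 56.170/258.157 = 0.2176 of the mass, i.e. 21.76%.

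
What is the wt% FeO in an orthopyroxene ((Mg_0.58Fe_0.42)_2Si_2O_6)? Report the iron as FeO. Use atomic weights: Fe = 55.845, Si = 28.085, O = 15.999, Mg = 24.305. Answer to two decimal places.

26.55 wt%

Molar mass of (Mg_0.58Fe_0.42)_2Si_2O_6 = 1.16·24.305 + 0.84·55.845 + 2·28.085 + 6·15.999 = 227.268 g/mol.
Each formula unit contains 0.84 Fe, equivalent to 0.84/1 = 0.8400 mol FeO.
M(FeO) = 1×55.845 + 1×15.999 = 71.844 g/mol.
Mass of FeO per formula unit = 0.8400 × 71.844 = 60.349 g.
FeO wt% = 60.349 / 227.268 × 100 = 26.55%.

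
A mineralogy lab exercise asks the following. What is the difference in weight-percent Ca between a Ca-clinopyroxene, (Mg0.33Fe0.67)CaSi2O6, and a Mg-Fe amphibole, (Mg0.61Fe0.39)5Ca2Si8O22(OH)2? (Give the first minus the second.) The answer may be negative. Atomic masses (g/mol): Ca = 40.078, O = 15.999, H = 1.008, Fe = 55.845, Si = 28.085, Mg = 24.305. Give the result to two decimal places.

7.69 percentage points

Ca in (Mg0.33Fe0.67)CaSi2O6: molar mass 237.679 g/mol; 1×40.078 = 40.078 g → 16.86 wt%.
Ca in (Mg0.61Fe0.39)5Ca2Si8O22(OH)2: molar mass 873.856 g/mol; 2×40.078 = 80.156 g → 9.17 wt%.
Difference = 16.86 − 9.17 = 7.69 percentage points.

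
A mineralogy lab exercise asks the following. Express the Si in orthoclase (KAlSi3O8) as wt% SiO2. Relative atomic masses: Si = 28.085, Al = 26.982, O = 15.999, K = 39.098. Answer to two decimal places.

M(KAlSi3O8) = 278.327 g/mol; M(SiO2) = 60.083 g/mol.
Moles SiO2 per formula unit = 3 Si ÷ 1 = 3.0000.
SiO2 fraction = (3.0000 × 60.083) / 278.327 = 180.249/278.327 = 0.6476.

64.76 wt%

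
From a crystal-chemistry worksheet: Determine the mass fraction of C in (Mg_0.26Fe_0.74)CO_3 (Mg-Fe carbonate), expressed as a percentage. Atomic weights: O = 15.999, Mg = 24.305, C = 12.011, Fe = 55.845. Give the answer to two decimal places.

11.16 weight percent

Molar mass of (Mg_0.26Fe_0.74)CO_3: 0.26·24.305 + 0.74·55.845 + 1·12.011 + 3·15.999 = 107.653 g/mol.
Mass of C per formula unit: 1 × 12.011 = 12.011 g.
Weight fraction C = 12.011 / 107.653 = 0.1116.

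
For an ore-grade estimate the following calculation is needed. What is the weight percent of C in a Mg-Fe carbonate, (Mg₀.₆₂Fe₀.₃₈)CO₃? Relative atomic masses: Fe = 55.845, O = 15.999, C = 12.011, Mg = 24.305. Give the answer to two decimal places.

12.47 wt%

Molar mass of (Mg₀.₆₂Fe₀.₃₈)CO₃: 0.62×24.305 + 0.38×55.845 + 1×12.011 + 3×15.999 = 96.298 g/mol.
Mass of C per formula unit: 1 × 12.011 = 12.011 g.
Weight fraction C = 12.011 / 96.298 = 0.1247.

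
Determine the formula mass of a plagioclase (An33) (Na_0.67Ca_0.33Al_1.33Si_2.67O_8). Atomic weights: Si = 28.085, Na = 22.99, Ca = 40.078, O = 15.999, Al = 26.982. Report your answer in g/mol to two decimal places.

267.49 g/mol

M = 0.67(22.99) + 0.33(40.078) + 1.33(26.982) + 2.67(28.085) + 8(15.999)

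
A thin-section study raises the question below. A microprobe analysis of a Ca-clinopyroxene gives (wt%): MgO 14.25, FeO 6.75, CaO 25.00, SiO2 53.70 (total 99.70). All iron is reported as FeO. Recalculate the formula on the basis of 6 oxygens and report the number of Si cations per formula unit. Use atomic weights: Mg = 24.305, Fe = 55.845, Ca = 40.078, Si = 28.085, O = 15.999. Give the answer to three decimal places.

MgO (M=40.304): mol = 0.35356; Mg = 0.35356, O = 0.35356.
FeO (M=71.844): mol = 0.09395; Fe = 0.09395, O = 0.09395.
CaO (M=56.077): mol = 0.44582; Ca = 0.44582, O = 0.44582.
SiO2 (M=60.083): mol = 0.89376; Si = 0.89376, O = 1.78752.
ΣO = 2.68085; factor = 6/ΣO = 2.23810.
Si apfu = 0.89376 × 2.23810 = 2.000.

2.000 Si apfu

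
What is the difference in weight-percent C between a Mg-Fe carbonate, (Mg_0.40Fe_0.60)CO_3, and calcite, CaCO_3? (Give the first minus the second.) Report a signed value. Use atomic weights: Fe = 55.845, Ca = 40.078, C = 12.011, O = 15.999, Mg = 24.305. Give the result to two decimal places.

M((Mg_0.40Fe_0.60)CO_3) = 103.237 g/mol, so wt% C = 12.011/103.237 × 100 = 11.63%.
M(CaCO_3) = 100.086 g/mol, so wt% C = 12.011/100.086 × 100 = 12.00%.
11.63 − 12.00 = -0.37 pp.

-0.37 percentage points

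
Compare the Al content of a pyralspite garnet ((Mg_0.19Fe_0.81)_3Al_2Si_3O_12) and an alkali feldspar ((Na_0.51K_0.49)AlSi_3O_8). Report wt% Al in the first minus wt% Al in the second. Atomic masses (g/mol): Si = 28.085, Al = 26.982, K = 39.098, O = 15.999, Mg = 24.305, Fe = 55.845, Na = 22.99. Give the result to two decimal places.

1.26 percentage points

First mineral: 53.964 g Al in 479.764 g formula = 11.25 wt% Al.
Second mineral: 26.982 g Al in 270.112 g formula = 9.99 wt% Al.
11.25% − 9.99% gives a difference of 1.26 percentage points.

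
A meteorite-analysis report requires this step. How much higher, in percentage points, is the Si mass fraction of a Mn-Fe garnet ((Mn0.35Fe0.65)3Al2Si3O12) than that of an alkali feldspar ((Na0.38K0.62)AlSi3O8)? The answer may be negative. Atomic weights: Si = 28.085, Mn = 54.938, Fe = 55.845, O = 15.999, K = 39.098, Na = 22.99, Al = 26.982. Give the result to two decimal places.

-13.99 percentage points

First mineral: 84.255 g Si in 496.790 g formula = 16.96 wt% Si.
Second mineral: 84.255 g Si in 272.206 g formula = 30.95 wt% Si.
16.96% − 30.95% gives a difference of -13.99 percentage points.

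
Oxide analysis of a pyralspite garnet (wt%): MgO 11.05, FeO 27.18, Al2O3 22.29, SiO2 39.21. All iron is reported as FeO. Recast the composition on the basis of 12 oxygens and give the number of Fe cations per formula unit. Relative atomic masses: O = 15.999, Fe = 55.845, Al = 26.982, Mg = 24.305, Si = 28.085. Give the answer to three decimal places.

MgO (M=40.304): mol = 0.27417; Mg = 0.27417, O = 0.27417.
FeO (M=71.844): mol = 0.37832; Fe = 0.37832, O = 0.37832.
Al2O3 (M=101.961): mol = 0.21861; Al = 0.43722, O = 0.65583.
SiO2 (M=60.083): mol = 0.65260; Si = 0.65260, O = 1.30520.
ΣO = 2.61352; factor = 12/ΣO = 4.59151.
Fe apfu = 0.37832 × 4.59151 = 1.737.

1.737 Fe apfu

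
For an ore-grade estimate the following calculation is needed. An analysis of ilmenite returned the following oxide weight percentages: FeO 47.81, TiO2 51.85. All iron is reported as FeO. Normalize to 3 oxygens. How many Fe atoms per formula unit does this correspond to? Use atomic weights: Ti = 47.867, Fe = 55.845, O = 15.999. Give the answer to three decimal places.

FeO: 47.81/71.844 = 0.66547 mol → 0.66547 mol Fe, 0.66547 mol O.
TiO2: 51.85/79.865 = 0.64922 mol → 0.64922 mol Ti, 1.29844 mol O.
Total oxygen = 1.96391 mol. Normalization factor = 3/1.96391 = 1.52756.
Fe per 3 O = 0.66547 × 1.52756 = 1.017.

1.017 Fe apfu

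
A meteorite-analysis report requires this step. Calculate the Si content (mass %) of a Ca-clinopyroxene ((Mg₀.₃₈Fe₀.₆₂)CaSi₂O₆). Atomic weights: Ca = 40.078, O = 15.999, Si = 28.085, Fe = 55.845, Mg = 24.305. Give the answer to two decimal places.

23.79 mass %

M((Mg₀.₃₈Fe₀.₆₂)CaSi₂O₆) = 236.102 g/mol.
Si contributes 2 × 28.085 = 56.170 g per mole.
56.170/236.102 = 0.2379 → 23.79%.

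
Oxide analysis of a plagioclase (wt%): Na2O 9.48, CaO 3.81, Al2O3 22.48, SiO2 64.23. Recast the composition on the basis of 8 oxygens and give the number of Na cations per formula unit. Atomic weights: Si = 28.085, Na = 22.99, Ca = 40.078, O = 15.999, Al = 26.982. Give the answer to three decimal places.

Na2O (M=61.979): mol = 0.15296; Na = 0.30592, O = 0.15296.
CaO (M=56.077): mol = 0.06794; Ca = 0.06794, O = 0.06794.
Al2O3 (M=101.961): mol = 0.22048; Al = 0.44096, O = 0.66144.
SiO2 (M=60.083): mol = 1.06902; Si = 1.06902, O = 2.13804.
ΣO = 3.02038; factor = 8/ΣO = 2.64867.
Na apfu = 0.30592 × 2.64867 = 0.810.

0.810 Na apfu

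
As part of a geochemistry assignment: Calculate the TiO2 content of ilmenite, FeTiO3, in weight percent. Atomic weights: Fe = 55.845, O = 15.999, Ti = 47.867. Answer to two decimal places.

52.64 wt%

Formula mass = 151.709 g/mol.
1 Ti → 1.0000 mol TiO2 per formula unit; M(TiO2) = 79.865, so TiO2 mass = 79.865 g.
79.865/151.709 × 100 = 52.64 wt%.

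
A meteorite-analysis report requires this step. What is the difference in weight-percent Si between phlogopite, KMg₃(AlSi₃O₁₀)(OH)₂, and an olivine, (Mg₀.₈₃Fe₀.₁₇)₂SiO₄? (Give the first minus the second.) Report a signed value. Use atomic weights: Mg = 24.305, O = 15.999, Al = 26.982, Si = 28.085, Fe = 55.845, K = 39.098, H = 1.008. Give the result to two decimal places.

Si in KMg₃(AlSi₃O₁₀)(OH)₂: molar mass 417.254 g/mol; 3×28.085 = 84.255 g → 20.19 wt%.
Si in (Mg₀.₈₃Fe₀.₁₇)₂SiO₄: molar mass 151.415 g/mol; 1×28.085 = 28.085 g → 18.55 wt%.
Difference = 20.19 − 18.55 = 1.64 percentage points.

1.64 percentage points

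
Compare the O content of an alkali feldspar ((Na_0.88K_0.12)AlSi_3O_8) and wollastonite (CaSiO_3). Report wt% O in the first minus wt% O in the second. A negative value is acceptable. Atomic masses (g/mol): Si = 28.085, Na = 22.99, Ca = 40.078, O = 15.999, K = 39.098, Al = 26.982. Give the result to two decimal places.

O in (Na_0.88K_0.12)AlSi_3O_8: molar mass 264.152 g/mol; 8×15.999 = 127.992 g → 48.45 wt%.
O in CaSiO_3: molar mass 116.160 g/mol; 3×15.999 = 47.997 g → 41.32 wt%.
Difference = 48.45 − 41.32 = 7.13 percentage points.

7.13 percentage points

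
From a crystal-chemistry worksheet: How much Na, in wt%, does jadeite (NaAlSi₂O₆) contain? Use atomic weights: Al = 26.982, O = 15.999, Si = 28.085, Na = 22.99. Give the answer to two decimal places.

11.37 wt%

M(NaAlSi₂O₆) = 202.136 g/mol.
Na contributes 1 × 22.99 = 22.990 g per mole.
22.990/202.136 = 0.1137 → 11.37%.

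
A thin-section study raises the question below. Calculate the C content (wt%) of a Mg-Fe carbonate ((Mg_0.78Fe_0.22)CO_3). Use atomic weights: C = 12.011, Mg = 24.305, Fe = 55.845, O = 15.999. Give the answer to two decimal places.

Molar mass of (Mg_0.78Fe_0.22)CO_3: 0.78*24.305 + 0.22*55.845 + 1*12.011 + 3*15.999 = 91.252 g/mol.
Mass of C per formula unit: 1 × 12.011 = 12.011 g.
Weight fraction C = 12.011 / 91.252 = 0.1316.

13.16 wt%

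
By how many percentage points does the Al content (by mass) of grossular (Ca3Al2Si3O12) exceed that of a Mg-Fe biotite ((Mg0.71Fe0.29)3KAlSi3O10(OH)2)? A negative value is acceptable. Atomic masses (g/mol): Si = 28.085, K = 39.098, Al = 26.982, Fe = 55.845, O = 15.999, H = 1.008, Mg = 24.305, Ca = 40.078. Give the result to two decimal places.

5.91 percentage points

Al in Ca3Al2Si3O12: molar mass 450.441 g/mol; 2×26.982 = 53.964 g → 11.98 wt%.
Al in (Mg0.71Fe0.29)3KAlSi3O10(OH)2: molar mass 444.694 g/mol; 1×26.982 = 26.982 g → 6.07 wt%.
Difference = 11.98 − 6.07 = 5.91 percentage points.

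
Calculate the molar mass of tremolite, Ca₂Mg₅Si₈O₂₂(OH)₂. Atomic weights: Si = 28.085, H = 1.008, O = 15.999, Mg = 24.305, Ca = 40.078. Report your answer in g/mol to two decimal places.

Ca: 2 × 40.078 = 80.1560
Mg: 5 × 24.305 = 121.5250
Si: 8 × 28.085 = 224.6800
O: 24 × 15.999 = 383.9760
H: 2 × 1.008 = 2.0160
Summing the contributions gives the formula mass.

812.35 g/mol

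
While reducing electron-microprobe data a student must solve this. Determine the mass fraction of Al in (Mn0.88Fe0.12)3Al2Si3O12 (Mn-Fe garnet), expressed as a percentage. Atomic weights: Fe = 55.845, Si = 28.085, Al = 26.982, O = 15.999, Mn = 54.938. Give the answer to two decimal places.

10.89 wt%

M((Mn0.88Fe0.12)3Al2Si3O12) = 495.348 g/mol.
Al contributes 2 × 26.982 = 53.964 g per mole.
53.964/495.348 = 0.1089 → 10.89%.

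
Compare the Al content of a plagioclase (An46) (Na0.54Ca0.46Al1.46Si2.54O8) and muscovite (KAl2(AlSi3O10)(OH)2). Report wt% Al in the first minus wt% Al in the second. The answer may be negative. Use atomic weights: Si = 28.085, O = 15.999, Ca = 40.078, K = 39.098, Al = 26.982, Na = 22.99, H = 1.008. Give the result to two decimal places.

Al in Na0.54Ca0.46Al1.46Si2.54O8: molar mass 269.572 g/mol; 1.46×26.982 = 39.394 g → 14.61 wt%.
Al in KAl2(AlSi3O10)(OH)2: molar mass 398.303 g/mol; 3×26.982 = 80.946 g → 20.32 wt%.
Difference = 14.61 − 20.32 = -5.71 percentage points.

-5.71 percentage points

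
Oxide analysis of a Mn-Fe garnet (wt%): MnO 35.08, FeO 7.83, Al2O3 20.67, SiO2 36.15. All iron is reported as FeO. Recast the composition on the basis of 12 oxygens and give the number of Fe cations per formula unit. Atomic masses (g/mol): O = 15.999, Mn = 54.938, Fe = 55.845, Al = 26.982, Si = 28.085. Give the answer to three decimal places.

MnO: 35.08/70.937 = 0.49452 mol → 0.49452 mol Mn, 0.49452 mol O.
FeO: 7.83/71.844 = 0.10899 mol → 0.10899 mol Fe, 0.10899 mol O.
Al2O3: 20.67/101.961 = 0.20272 mol → 0.40544 mol Al, 0.60816 mol O.
SiO2: 36.15/60.083 = 0.60167 mol → 0.60167 mol Si, 1.20334 mol O.
Total oxygen = 2.41501 mol. Normalization factor = 12/2.41501 = 4.96892.
Fe per 12 O = 0.10899 × 4.96892 = 0.542.

0.542 Fe apfu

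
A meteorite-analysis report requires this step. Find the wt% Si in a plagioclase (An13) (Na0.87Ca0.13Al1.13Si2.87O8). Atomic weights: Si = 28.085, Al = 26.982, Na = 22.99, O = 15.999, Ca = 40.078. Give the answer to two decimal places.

M(Na0.87Ca0.13Al1.13Si2.87O8) = 264.297 g/mol.
Si contributes 2.87 × 28.085 = 80.604 g per mole.
80.604/264.297 = 0.3050 → 30.50%.

30.50 wt%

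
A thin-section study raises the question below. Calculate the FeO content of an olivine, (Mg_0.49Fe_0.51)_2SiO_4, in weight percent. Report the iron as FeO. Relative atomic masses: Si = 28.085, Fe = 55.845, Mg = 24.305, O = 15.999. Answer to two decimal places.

Formula mass = 172.862 g/mol.
1.02 Fe → 1.0200 mol FeO per formula unit; M(FeO) = 71.844, so FeO mass = 73.281 g.
73.281/172.862 × 100 = 42.39 wt%.

42.39 wt%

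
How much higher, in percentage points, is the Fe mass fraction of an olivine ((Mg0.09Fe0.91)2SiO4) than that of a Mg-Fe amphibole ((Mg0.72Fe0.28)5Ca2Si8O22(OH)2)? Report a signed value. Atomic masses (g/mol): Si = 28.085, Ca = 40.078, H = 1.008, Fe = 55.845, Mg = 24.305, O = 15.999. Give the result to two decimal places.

M((Mg0.09Fe0.91)2SiO4) = 198.094 g/mol, so wt% Fe = 101.638/198.094 × 100 = 51.31%.
M((Mg0.72Fe0.28)5Ca2Si8O22(OH)2) = 856.509 g/mol, so wt% Fe = 78.183/856.509 × 100 = 9.13%.
51.31 − 9.13 = 42.18 pp.

42.18 percentage points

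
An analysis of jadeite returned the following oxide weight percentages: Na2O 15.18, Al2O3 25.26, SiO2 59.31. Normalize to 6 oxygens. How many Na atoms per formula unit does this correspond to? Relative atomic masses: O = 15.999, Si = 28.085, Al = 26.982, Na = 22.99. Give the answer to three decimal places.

0.992 Na apfu

Na2O: 15.18/61.979 = 0.24492 mol → 0.48984 mol Na, 0.24492 mol O.
Al2O3: 25.26/101.961 = 0.24774 mol → 0.49548 mol Al, 0.74322 mol O.
SiO2: 59.31/60.083 = 0.98713 mol → 0.98713 mol Si, 1.97426 mol O.
Total oxygen = 2.96240 mol. Normalization factor = 6/2.96240 = 2.02538.
Na per 6 O = 0.48984 × 2.02538 = 0.992.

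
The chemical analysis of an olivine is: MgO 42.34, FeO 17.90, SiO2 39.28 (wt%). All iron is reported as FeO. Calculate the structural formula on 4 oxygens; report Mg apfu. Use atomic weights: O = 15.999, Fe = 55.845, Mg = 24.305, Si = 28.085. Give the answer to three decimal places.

42.34 wt% MgO ÷ 40.304 g/mol = 1.05052 mol, giving 1.05052 Mg and 1.05052 O.
17.90 wt% FeO ÷ 71.844 g/mol = 0.24915 mol, giving 0.24915 Fe and 0.24915 O.
39.28 wt% SiO2 ÷ 60.083 g/mol = 0.65376 mol, giving 0.65376 Si and 1.30752 O.
Oxygen sums to 2.60719; scaling by 4/2.60719 = 1.53422 puts the formula on 4 O.
Mg: 1.05052 × 1.53422 = 1.612 atoms per formula unit.

1.612 Mg apfu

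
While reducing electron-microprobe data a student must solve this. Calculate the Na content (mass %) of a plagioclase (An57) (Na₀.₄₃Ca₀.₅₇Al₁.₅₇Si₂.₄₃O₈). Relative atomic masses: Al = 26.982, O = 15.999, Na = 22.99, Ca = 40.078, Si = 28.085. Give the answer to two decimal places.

M(Na₀.₄₃Ca₀.₅₇Al₁.₅₇Si₂.₄₃O₈) = 271.330 g/mol.
Na contributes 0.43 × 22.99 = 9.886 g per mole.
9.886/271.330 = 0.0364 → 3.64%.

3.64 mass %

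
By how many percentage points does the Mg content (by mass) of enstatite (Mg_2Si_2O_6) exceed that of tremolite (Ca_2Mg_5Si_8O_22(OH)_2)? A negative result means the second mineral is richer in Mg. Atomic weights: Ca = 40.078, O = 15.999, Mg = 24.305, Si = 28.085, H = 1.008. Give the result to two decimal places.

9.25 percentage points

First mineral: 48.610 g Mg in 200.774 g formula = 24.21 wt% Mg.
Second mineral: 121.525 g Mg in 812.353 g formula = 14.96 wt% Mg.
24.21% − 14.96% gives a difference of 9.25 percentage points.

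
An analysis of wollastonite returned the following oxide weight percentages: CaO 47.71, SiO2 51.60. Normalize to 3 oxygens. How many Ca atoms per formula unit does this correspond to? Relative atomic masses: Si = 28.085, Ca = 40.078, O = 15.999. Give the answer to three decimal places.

0.994 Ca apfu

47.71 wt% CaO ÷ 56.077 g/mol = 0.85079 mol, giving 0.85079 Ca and 0.85079 O.
51.60 wt% SiO2 ÷ 60.083 g/mol = 0.85881 mol, giving 0.85881 Si and 1.71762 O.
Oxygen sums to 2.56841; scaling by 3/2.56841 = 1.16804 puts the formula on 3 O.
Ca: 0.85079 × 1.16804 = 0.994 atoms per formula unit.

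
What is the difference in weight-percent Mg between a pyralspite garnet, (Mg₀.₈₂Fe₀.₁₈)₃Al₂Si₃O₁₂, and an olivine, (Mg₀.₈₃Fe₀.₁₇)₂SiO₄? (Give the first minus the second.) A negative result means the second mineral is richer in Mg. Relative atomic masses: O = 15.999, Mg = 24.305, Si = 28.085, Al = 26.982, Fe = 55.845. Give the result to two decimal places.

Mg in (Mg₀.₈₂Fe₀.₁₈)₃Al₂Si₃O₁₂: molar mass 420.154 g/mol; 2.46×24.305 = 59.790 g → 14.23 wt%.
Mg in (Mg₀.₈₃Fe₀.₁₇)₂SiO₄: molar mass 151.415 g/mol; 1.66×24.305 = 40.346 g → 26.65 wt%.
Difference = 14.23 − 26.65 = -12.42 percentage points.

-12.42 percentage points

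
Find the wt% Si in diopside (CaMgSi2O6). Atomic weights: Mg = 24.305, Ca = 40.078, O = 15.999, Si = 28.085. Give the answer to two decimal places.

25.94 mass %

Formula mass = 1·40.078 + 1·24.305 + 2·28.085 + 6·15.999 = 216.547 g/mol, of which 56.170 g is Si.
So Si makes up 56.170/216.547 = 0.2594 of the mass, i.e. 25.94%.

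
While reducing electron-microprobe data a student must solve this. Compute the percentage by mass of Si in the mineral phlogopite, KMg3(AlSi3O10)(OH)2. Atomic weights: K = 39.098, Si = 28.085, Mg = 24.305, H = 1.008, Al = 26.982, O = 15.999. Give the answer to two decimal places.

20.19 wt%

Molar mass of KMg3(AlSi3O10)(OH)2: 1*39.098 + 3*24.305 + 1*26.982 + 3*28.085 + 12*15.999 + 2*1.008 = 417.254 g/mol.
Mass of Si per formula unit: 3 × 28.085 = 84.255 g.
Weight fraction Si = 84.255 / 417.254 = 0.2019.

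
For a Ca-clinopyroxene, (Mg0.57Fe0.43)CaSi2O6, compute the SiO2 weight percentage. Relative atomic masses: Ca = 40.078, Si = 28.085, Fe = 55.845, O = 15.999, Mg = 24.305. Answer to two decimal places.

52.22 wt%

Molar mass of (Mg0.57Fe0.43)CaSi2O6 = 0.57*24.305 + 0.43*55.845 + 1*40.078 + 2*28.085 + 6*15.999 = 230.109 g/mol.
Each formula unit contains 2 Si, equivalent to 2/1 = 2.0000 mol SiO2.
M(SiO2) = 1×28.085 + 2×15.999 = 60.083 g/mol.
Mass of SiO2 per formula unit = 2.0000 × 60.083 = 120.166 g.
SiO2 wt% = 120.166 / 230.109 × 100 = 52.22%.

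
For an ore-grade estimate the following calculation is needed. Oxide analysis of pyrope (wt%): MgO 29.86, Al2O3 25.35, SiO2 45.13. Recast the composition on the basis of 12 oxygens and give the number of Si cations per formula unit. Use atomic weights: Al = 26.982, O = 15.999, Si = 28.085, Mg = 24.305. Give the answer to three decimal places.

3.016 Si apfu

29.86 wt% MgO ÷ 40.304 g/mol = 0.74087 mol, giving 0.74087 Mg and 0.74087 O.
25.35 wt% Al2O3 ÷ 101.961 g/mol = 0.24862 mol, giving 0.49724 Al and 0.74586 O.
45.13 wt% SiO2 ÷ 60.083 g/mol = 0.75113 mol, giving 0.75113 Si and 1.50226 O.
Oxygen sums to 2.98899; scaling by 12/2.98899 = 4.01473 puts the formula on 12 O.
Si: 0.75113 × 4.01473 = 3.016 atoms per formula unit.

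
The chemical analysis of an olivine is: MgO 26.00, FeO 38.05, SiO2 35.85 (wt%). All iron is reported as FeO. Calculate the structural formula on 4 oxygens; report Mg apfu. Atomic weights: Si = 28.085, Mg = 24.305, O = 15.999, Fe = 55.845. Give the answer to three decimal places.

MgO: 26.00/40.304 = 0.64510 mol → 0.64510 mol Mg, 0.64510 mol O.
FeO: 38.05/71.844 = 0.52962 mol → 0.52962 mol Fe, 0.52962 mol O.
SiO2: 35.85/60.083 = 0.59667 mol → 0.59667 mol Si, 1.19334 mol O.
Total oxygen = 2.36806 mol. Normalization factor = 4/2.36806 = 1.68915.
Mg per 4 O = 0.64510 × 1.68915 = 1.090.

1.090 Mg apfu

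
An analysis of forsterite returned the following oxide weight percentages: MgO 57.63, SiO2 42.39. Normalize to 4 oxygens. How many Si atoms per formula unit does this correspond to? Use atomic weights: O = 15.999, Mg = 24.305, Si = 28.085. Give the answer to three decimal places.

MgO: 57.63/40.304 = 1.42988 mol → 1.42988 mol Mg, 1.42988 mol O.
SiO2: 42.39/60.083 = 0.70552 mol → 0.70552 mol Si, 1.41104 mol O.
Total oxygen = 2.84092 mol. Normalization factor = 4/2.84092 = 1.40799.
Si per 4 O = 0.70552 × 1.40799 = 0.993.

0.993 Si apfu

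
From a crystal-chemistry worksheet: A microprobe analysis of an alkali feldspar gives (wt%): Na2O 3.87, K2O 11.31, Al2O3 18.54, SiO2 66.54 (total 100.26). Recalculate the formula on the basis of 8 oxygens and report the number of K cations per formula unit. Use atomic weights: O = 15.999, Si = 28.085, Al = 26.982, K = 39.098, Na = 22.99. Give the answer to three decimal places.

0.653 K apfu

Na2O: 3.87/61.979 = 0.06244 mol → 0.12488 mol Na, 0.06244 mol O.
K2O: 11.31/94.195 = 0.12007 mol → 0.24014 mol K, 0.12007 mol O.
Al2O3: 18.54/101.961 = 0.18183 mol → 0.36366 mol Al, 0.54549 mol O.
SiO2: 66.54/60.083 = 1.10747 mol → 1.10747 mol Si, 2.21494 mol O.
Total oxygen = 2.94294 mol. Normalization factor = 8/2.94294 = 2.71837.
K per 8 O = 0.24014 × 2.71837 = 0.653.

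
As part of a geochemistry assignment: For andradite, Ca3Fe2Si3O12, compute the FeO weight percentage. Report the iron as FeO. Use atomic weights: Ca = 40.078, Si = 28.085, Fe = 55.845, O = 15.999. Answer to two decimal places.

28.28 wt%

Formula mass = 508.167 g/mol.
2 Fe → 2.0000 mol FeO per formula unit; M(FeO) = 71.844, so FeO mass = 143.688 g.
143.688/508.167 × 100 = 28.28 wt%.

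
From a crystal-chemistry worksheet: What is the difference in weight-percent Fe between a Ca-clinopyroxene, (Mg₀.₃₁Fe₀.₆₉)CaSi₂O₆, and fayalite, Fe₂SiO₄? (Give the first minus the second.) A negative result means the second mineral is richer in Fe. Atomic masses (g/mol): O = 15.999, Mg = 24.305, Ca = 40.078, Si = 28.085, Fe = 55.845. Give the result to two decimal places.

First mineral: 38.533 g Fe in 238.310 g formula = 16.17 wt% Fe.
Second mineral: 111.690 g Fe in 203.771 g formula = 54.81 wt% Fe.
16.17% − 54.81% gives a difference of -38.64 percentage points.

-38.64 percentage points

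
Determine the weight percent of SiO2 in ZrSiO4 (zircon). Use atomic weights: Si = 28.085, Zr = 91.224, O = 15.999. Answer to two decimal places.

32.78 wt%

Molar mass of ZrSiO4 = 1·91.224 + 1·28.085 + 4·15.999 = 183.305 g/mol.
Each formula unit contains 1 Si, equivalent to 1/1 = 1.0000 mol SiO2.
M(SiO2) = 1×28.085 + 2×15.999 = 60.083 g/mol.
Mass of SiO2 per formula unit = 1.0000 × 60.083 = 60.083 g.
SiO2 wt% = 60.083 / 183.305 × 100 = 32.78%.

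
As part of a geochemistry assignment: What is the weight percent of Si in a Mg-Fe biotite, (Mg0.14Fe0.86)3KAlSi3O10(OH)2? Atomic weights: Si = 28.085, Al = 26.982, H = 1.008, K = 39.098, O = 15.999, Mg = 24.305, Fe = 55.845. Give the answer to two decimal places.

16.90 wt%

Molar mass of (Mg0.14Fe0.86)3KAlSi3O10(OH)2: 0.42·24.305 + 2.58·55.845 + 1·39.098 + 1·26.982 + 3·28.085 + 12·15.999 + 2·1.008 = 498.627 g/mol.
Mass of Si per formula unit: 3 × 28.085 = 84.255 g.
Weight fraction Si = 84.255 / 498.627 = 0.1690.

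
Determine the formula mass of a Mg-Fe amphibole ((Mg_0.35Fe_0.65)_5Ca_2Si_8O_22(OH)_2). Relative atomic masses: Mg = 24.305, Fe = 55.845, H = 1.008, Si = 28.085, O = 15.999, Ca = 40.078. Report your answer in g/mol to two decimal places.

914.86 g/mol

The formula mass is the sum 1.75×24.305 + 3.25×55.845 + 2×40.078 + 8×28.085 + 24×15.999 + 2×1.008.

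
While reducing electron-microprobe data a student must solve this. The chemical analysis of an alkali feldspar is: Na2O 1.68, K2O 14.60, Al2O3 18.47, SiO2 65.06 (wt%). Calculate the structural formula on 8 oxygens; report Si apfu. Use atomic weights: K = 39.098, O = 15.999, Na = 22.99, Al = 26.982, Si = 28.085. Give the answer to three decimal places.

1.68 wt% Na2O ÷ 61.979 g/mol = 0.02711 mol, giving 0.05422 Na and 0.02711 O.
14.60 wt% K2O ÷ 94.195 g/mol = 0.15500 mol, giving 0.31000 K and 0.15500 O.
18.47 wt% Al2O3 ÷ 101.961 g/mol = 0.18115 mol, giving 0.36230 Al and 0.54345 O.
65.06 wt% SiO2 ÷ 60.083 g/mol = 1.08284 mol, giving 1.08284 Si and 2.16568 O.
Oxygen sums to 2.89124; scaling by 8/2.89124 = 2.76698 puts the formula on 8 O.
Si: 1.08284 × 2.76698 = 2.996 atoms per formula unit.

2.996 Si apfu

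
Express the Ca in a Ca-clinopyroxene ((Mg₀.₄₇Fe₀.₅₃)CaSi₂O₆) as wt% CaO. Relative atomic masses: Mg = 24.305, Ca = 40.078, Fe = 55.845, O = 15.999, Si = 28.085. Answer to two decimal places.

M((Mg₀.₄₇Fe₀.₅₃)CaSi₂O₆) = 233.263 g/mol; M(CaO) = 56.077 g/mol.
Moles CaO per formula unit = 1 Ca ÷ 1 = 1.0000.
CaO fraction = (1.0000 × 56.077) / 233.263 = 56.077/233.263 = 0.2404.

24.04 wt%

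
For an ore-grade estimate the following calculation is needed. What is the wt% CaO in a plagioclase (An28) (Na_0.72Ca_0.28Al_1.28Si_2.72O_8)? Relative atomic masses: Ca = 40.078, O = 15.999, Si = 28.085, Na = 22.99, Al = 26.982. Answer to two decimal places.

M(Na_0.72Ca_0.28Al_1.28Si_2.72O_8) = 266.695 g/mol; M(CaO) = 56.077 g/mol.
Moles CaO per formula unit = 0.28 Ca ÷ 1 = 0.2800.
CaO fraction = (0.2800 × 56.077) / 266.695 = 15.702/266.695 = 0.0589.

5.89 wt%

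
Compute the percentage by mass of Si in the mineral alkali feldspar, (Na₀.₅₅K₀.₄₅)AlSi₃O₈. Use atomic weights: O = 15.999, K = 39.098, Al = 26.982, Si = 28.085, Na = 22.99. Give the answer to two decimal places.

Molar mass of (Na₀.₅₅K₀.₄₅)AlSi₃O₈: 0.55×22.99 + 0.45×39.098 + 1×26.982 + 3×28.085 + 8×15.999 = 269.468 g/mol.
Mass of Si per formula unit: 3 × 28.085 = 84.255 g.
Weight fraction Si = 84.255 / 269.468 = 0.3127.

31.27 mass %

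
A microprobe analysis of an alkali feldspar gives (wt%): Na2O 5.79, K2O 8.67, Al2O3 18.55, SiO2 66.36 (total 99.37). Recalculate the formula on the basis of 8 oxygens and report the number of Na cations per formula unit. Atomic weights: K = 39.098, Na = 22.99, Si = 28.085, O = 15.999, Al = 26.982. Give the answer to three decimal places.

0.508 Na apfu

Na2O (M=61.979): mol = 0.09342; Na = 0.18684, O = 0.09342.
K2O (M=94.195): mol = 0.09204; K = 0.18408, O = 0.09204.
Al2O3 (M=101.961): mol = 0.18193; Al = 0.36386, O = 0.54579.
SiO2 (M=60.083): mol = 1.10447; Si = 1.10447, O = 2.20894.
ΣO = 2.94019; factor = 8/ΣO = 2.72091.
Na apfu = 0.18684 × 2.72091 = 0.508.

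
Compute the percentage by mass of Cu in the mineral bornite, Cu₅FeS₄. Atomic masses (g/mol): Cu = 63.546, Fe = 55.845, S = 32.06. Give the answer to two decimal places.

63.32 wt%

Formula mass = 5×63.546 + 1×55.845 + 4×32.06 = 501.815 g/mol, of which 317.730 g is Cu.
So Cu makes up 317.730/501.815 = 0.6332 of the mass, i.e. 63.32%.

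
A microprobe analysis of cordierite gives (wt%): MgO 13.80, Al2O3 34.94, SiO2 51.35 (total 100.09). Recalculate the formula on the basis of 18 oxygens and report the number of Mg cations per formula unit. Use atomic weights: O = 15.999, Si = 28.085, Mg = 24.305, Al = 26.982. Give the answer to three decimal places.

2.001 Mg apfu

MgO: 13.80/40.304 = 0.34240 mol → 0.34240 mol Mg, 0.34240 mol O.
Al2O3: 34.94/101.961 = 0.34268 mol → 0.68536 mol Al, 1.02804 mol O.
SiO2: 51.35/60.083 = 0.85465 mol → 0.85465 mol Si, 1.70930 mol O.
Total oxygen = 3.07974 mol. Normalization factor = 18/3.07974 = 5.84465.
Mg per 18 O = 0.34240 × 5.84465 = 2.001.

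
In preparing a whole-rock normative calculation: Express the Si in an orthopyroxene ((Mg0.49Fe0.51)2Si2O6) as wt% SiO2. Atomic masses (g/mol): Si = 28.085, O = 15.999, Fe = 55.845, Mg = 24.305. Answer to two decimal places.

Molar mass of (Mg0.49Fe0.51)2Si2O6 = 0.98×24.305 + 1.02×55.845 + 2×28.085 + 6×15.999 = 232.945 g/mol.
Each formula unit contains 2 Si, equivalent to 2/1 = 2.0000 mol SiO2.
M(SiO2) = 1×28.085 + 2×15.999 = 60.083 g/mol.
Mass of SiO2 per formula unit = 2.0000 × 60.083 = 120.166 g.
SiO2 wt% = 120.166 / 232.945 × 100 = 51.59%.

51.59 wt%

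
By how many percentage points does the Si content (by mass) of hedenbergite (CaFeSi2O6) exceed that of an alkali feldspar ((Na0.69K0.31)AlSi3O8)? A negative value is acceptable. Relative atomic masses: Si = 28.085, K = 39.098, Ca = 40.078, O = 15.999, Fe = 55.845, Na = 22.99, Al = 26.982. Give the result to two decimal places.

M(CaFeSi2O6) = 248.087 g/mol, so wt% Si = 56.170/248.087 × 100 = 22.64%.
M((Na0.69K0.31)AlSi3O8) = 267.212 g/mol, so wt% Si = 84.255/267.212 × 100 = 31.53%.
22.64 − 31.53 = -8.89 pp.

-8.89 percentage points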